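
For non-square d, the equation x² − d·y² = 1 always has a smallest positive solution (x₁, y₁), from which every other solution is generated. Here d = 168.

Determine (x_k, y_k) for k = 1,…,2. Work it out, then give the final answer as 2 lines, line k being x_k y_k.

√168 → a₀=12, period (1,24); ℓ=2 even so k=1
step 0: (12, 1)  from 12·(1,0) + (0,1)
step 1: (13, 1)  from 1·(12,1) + (1,0)
fundamental: x₁=13, y₁=1  (since 169 − 168·1 = 1)
n=2: (13,1)∘(13,1) = (13·13+168·1·1, 13·1+1·13) = (337,26)

13 1
337 26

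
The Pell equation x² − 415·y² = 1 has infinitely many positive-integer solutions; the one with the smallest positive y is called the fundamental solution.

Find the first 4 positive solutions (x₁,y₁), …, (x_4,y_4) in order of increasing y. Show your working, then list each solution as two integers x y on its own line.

18412804 903849
678062702284831 33284788965192
24970071273761872339444 1225732590794885332887
919538056459614718055705397121 45138347901436822389057205104

√415 → a₀=20, period (2,1,2,4,6,…,1,2,40); ℓ=16 even so k=15
k=0  a_k=20  p_k/q_k = 20/1
…
k=4  a_k=4  p_k/q_k = 713/35
k=5  a_k=6  p_k/q_k = 4441/218
k=6  a_k=1  p_k/q_k = 5154/253
…
k=8  a_k=3  p_k/q_k = 33939/1666
k=9  a_k=1  p_k/q_k = 43534/2137
k=10  a_k=1  p_k/q_k = 77473/3803
k=11  a_k=6  p_k/q_k = 508372/24955
k=12  a_k=4  p_k/q_k = 2110961/103623
…
k=14  a_k=1  p_k/q_k = 6841255/335824
k=15  a_k=2  p_k/q_k = 18412804/903849
→ (18412804, 903849).  Check: 18412804²=339031351142416, 415·903849²=339031351142415, difference 1.
(x_2, y_2) = (18412804·18412804 + 415·903849·903849, 18412804·903849 + 903849·18412804) = (678062702284831, 33284788965192)
(x_3, y_3) = (18412804·678062702284831 + 415·903849·33284788965192, 18412804·33284788965192 + 903849·678062702284831) = (24970071273761872339444, 1225732590794885332887)
(x_4, y_4) = (18412804·24970071273761872339444 + 415·903849·1225732590794885332887, 18412804·1225732590794885332887 + 903849·24970071273761872339444) = (919538056459614718055705397121, 45138347901436822389057205104)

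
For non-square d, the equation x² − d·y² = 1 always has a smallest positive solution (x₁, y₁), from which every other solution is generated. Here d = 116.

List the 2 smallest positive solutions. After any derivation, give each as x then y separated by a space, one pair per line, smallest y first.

√116 → a₀=10, period (1,3,2,1,4,1,2,3,1,20); ℓ=10 even so k=9
a_0=10:  p_0=10·1+0=10,  q_0=10·0+1=1
a_1=1:  p_1=1·10+1=11,  q_1=1·1+0=1
…
a_3=2:  p_3=2·43+11=97,  q_3=2·4+1=9
…
a_5=4:  p_5=4·140+97=657,  q_5=4·13+9=61
a_6=1:  p_6=1·657+140=797,  q_6=1·61+13=74
a_7=2:  p_7=2·797+657=2251,  q_7=2·74+61=209
a_8=3:  p_8=3·2251+797=7550,  q_8=3·209+74=701
a_9=1:  p_9=1·7550+2251=9801,  q_9=1·701+209=910
(x₁, y₁) = (9801, 910);  9801² − 116·910² = 1 ✓
k=2:  x_2 = 9801·9801+116·910·910 = 192119201,  y_2 = 9801·910+910·9801 = 17837820

9801 910
192119201 17837820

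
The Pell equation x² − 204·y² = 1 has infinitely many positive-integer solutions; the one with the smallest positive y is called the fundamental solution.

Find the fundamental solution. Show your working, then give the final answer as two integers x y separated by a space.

4999 350

√204 → a₀=14, period (3,1,1,6,1,1,3,28); ℓ=8 even so k=7
k=0  a_k=14  p_k/q_k = 14/1
k=1  a_k=3  p_k/q_k = 43/3
k=2  a_k=1  p_k/q_k = 57/4
k=3  a_k=1  p_k/q_k = 100/7
…
k=5  a_k=1  p_k/q_k = 757/53
k=6  a_k=1  p_k/q_k = 1414/99
k=7  a_k=3  p_k/q_k = 4999/350
fundamental: x₁=4999, y₁=350  (since 24990001 − 204·122500 = 1)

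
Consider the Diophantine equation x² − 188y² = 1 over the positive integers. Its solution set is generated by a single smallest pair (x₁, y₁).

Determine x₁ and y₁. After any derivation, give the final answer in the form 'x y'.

4607 336

d=188: √d = [13; 1,2,2,6,2,2,1,26] (ℓ=8, even), read p_7/q_7
i=0: a=13 ⇒ p=13, q=1
i=1: a=1 ⇒ p=14, q=1
…
i=5: a=2 ⇒ p=1330, q=97
i=6: a=2 ⇒ p=3277, q=239
i=7: a=1 ⇒ p=4607, q=336
fundamental: x₁=4607, y₁=336  (since 21224449 − 188·112896 = 1)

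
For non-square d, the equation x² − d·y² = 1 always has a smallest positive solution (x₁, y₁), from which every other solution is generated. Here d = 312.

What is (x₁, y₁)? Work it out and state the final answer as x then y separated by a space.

53 3

[17; 1,1,1,34] for √312; ℓ=4 ⇒ convergent index 3
i=0: a=17 ⇒ p=17, q=1
i=1: a=1 ⇒ p=18, q=1
i=2: a=1 ⇒ p=35, q=2
i=3: a=1 ⇒ p=53, q=3
(x₁, y₁) = (53, 3);  53² − 312·3² = 1 ✓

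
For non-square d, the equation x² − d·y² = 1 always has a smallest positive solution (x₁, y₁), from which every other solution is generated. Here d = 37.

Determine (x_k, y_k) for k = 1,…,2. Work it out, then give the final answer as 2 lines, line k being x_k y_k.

√37 → a₀=6, period (12); ℓ=1 odd so k=1
i=0: a=6 ⇒ p=6, q=1
i=1: a=12 ⇒ p=73, q=12
fundamental: x₁=73, y₁=12  (since 5329 − 37·144 = 1)
(73+12√37)^2 = 10657 + 1752√37

73 12
10657 1752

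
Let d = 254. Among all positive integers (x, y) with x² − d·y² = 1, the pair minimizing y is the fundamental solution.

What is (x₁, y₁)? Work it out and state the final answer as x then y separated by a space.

255 16

√254 → a₀=15, period (1,14,1,30); ℓ=4 even so k=3
a_0=15:  p_0=15·1+0=15,  q_0=15·0+1=1
a_1=1:  p_1=1·15+1=16,  q_1=1·1+0=1
a_2=14:  p_2=14·16+15=239,  q_2=14·1+1=15
a_3=1:  p_3=1·239+16=255,  q_3=1·15+1=16
fundamental: x₁=255, y₁=16  (since 65025 − 254·256 = 1)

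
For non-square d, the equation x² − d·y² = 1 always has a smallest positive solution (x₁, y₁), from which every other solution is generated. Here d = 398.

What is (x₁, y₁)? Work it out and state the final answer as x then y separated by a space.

399 20

[19; 1,18,1,38] for √398; ℓ=4 ⇒ convergent index 3
i=0: a=19 ⇒ p=19, q=1
i=1: a=1 ⇒ p=20, q=1
i=2: a=18 ⇒ p=379, q=19
i=3: a=1 ⇒ p=399, q=20
→ (399, 20).  Check: 399²=159201, 398·20²=159200, difference 1.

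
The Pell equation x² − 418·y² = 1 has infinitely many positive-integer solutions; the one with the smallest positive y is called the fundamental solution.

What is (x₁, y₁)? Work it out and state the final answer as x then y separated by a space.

[20; 2,4,20,4,2,40] for √418; ℓ=6 ⇒ convergent index 5
k=0  a_k=20  p_k/q_k = 20/1
k=1  a_k=2  p_k/q_k = 41/2
k=2  a_k=4  p_k/q_k = 184/9
…
k=4  a_k=4  p_k/q_k = 15068/737
k=5  a_k=2  p_k/q_k = 33857/1656
→ (33857, 1656).  Check: 33857²=1146296449, 418·1656²=1146296448, difference 1.

33857 1656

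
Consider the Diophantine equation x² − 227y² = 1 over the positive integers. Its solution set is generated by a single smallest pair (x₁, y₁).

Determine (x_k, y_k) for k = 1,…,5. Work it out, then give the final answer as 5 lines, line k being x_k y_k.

d=227: √d = [15; 15,30] (ℓ=2, even), read p_1/q_1
step 0: (15, 1)  from 15·(1,0) + (0,1)
step 1: (226, 15)  from 15·(15,1) + (1,0)
fundamental: x₁=226, y₁=15  (since 51076 − 227·225 = 1)
n=2: (226,15)∘(226,15) = (226·226+227·15·15, 226·15+15·226) = (102151,6780)
n=3: (102151,6780)∘(226,15) = (226·102151+227·15·6780, 226·6780+15·102151) = (46172026,3064545)
n=4: (46172026,3064545)∘(226,15) = (226·46172026+227·15·3064545, 226·3064545+15·46172026) = (20869653601,1385167560)
n=5: (20869653601,1385167560)∘(226,15) = (226·20869653601+227·15·1385167560, 226·1385167560+15·20869653601) = (9433037255626,626092672575)

226 15
102151 6780
46172026 3064545
20869653601 1385167560
9433037255626 626092672575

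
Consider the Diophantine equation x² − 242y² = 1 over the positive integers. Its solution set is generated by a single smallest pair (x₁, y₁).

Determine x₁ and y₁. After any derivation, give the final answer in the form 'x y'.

19601 1260

√242 → a₀=15, period (1,1,3,1,14,1,3,1,1,30); ℓ=10 even so k=9
k=0  a_k=15  p_k/q_k = 15/1
…
k=3  a_k=3  p_k/q_k = 109/7
…
k=5  a_k=14  p_k/q_k = 2069/133
…
k=8  a_k=1  p_k/q_k = 10905/701
k=9  a_k=1  p_k/q_k = 19601/1260
fundamental: x₁=19601, y₁=1260  (since 384199201 − 242·1587600 = 1)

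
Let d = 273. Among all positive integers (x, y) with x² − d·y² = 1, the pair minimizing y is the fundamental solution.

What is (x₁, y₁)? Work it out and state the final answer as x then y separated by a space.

727 44

√273 = [16; 1,1,10,1,1,32, …], period ℓ=6 (even) → k=5
i=0: a=16 ⇒ p=16, q=1
i=1: a=1 ⇒ p=17, q=1
…
i=3: a=10 ⇒ p=347, q=21
i=4: a=1 ⇒ p=380, q=23
i=5: a=1 ⇒ p=727, q=44
fundamental: x₁=727, y₁=44  (since 528529 − 273·1936 = 1)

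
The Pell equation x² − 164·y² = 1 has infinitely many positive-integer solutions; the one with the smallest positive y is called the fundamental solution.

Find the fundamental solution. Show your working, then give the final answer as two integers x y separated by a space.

√164 → a₀=12, period (1,4,6,4,1,24); ℓ=6 even so k=5
a_0=12:  p_0=12·1+0=12,  q_0=12·0+1=1
a_1=1:  p_1=1·12+1=13,  q_1=1·1+0=1
…
a_3=6:  p_3=6·64+13=397,  q_3=6·5+1=31
a_4=4:  p_4=4·397+64=1652,  q_4=4·31+5=129
a_5=1:  p_5=1·1652+397=2049,  q_5=1·129+31=160
→ (2049, 160).  Check: 2049²=4198401, 164·160²=4198400, difference 1.

2049 160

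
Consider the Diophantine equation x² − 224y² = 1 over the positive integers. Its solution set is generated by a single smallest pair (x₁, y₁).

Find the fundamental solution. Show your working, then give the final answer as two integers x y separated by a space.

15 1

[14; 1,28] for √224; ℓ=2 ⇒ convergent index 1
step 0: (14, 1)  from 14·(1,0) + (0,1)
step 1: (15, 1)  from 1·(14,1) + (1,0)
(x₁, y₁) = (15, 1);  15² − 224·1² = 1 ✓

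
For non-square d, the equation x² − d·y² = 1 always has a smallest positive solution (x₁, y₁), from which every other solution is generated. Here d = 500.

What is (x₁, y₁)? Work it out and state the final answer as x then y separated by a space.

930249 41602

[22; 2,1,3,2,1,…,1,2,44] for √500; ℓ=14 ⇒ convergent index 13
step 0: (22, 1)  from 22·(1,0) + (0,1)
…
step 2: (67, 3)  from 1·(45,2) + (22,1)
step 3: (246, 11)  from 3·(67,3) + (45,2)
…
step 5: (805, 36)  from 1·(559,25) + (246,11)
step 6: (1364, 61)  from 1·(805,36) + (559,25)
…
step 9: (30254, 1353)  from 1·(15809,707) + (14445,646)
…
step 11: (259205, 11592)  from 3·(76317,3413) + (30254,1353)
step 12: (335522, 15005)  from 1·(259205,11592) + (76317,3413)
step 13: (930249, 41602)  from 2·(335522,15005) + (259205,11592)
(x₁, y₁) = (930249, 41602);  930249² − 500·41602² = 1 ✓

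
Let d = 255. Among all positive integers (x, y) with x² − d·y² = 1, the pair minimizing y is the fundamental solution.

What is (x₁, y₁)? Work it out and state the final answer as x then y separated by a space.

d=255: √d = [15; 1,30] (ℓ=2, even), read p_1/q_1
k=0  a_k=15  p_k/q_k = 15/1
k=1  a_k=1  p_k/q_k = 16/1
fundamental: x₁=16, y₁=1  (since 256 − 255·1 = 1)

16 1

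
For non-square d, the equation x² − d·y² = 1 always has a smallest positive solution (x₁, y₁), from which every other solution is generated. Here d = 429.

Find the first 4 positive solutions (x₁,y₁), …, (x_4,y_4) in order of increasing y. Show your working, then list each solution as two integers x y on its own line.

1524095 73584
4645731138049 224298012960
14161071197688057215 683702960124468816
43165635614076113391052801 2084056526021580302230080

√429 = [20; 1,2,2,9,1,12,1,9,2,2,1,40, …], period ℓ=12 (even) → k=11
step 0: (20, 1)  from 20·(1,0) + (0,1)
step 1: (21, 1)  from 1·(20,1) + (1,0)
step 2: (62, 3)  from 2·(21,1) + (20,1)
step 3: (145, 7)  from 2·(62,3) + (21,1)
step 4: (1367, 66)  from 9·(145,7) + (62,3)
step 5: (1512, 73)  from 1·(1367,66) + (145,7)
step 6: (19511, 942)  from 12·(1512,73) + (1367,66)
step 7: (21023, 1015)  from 1·(19511,942) + (1512,73)
step 8: (208718, 10077)  from 9·(21023,1015) + (19511,942)
…
step 10: (1085636, 52415)  from 2·(438459,21169) + (208718,10077)
step 11: (1524095, 73584)  from 1·(1085636,52415) + (438459,21169)
(x₁, y₁) = (1524095, 73584);  1524095² − 429·73584² = 1 ✓
n=2: (1524095,73584)∘(1524095,73584) = (1524095·1524095+429·73584·73584, 1524095·73584+73584·1524095) = (4645731138049,224298012960)
n=3: (4645731138049,224298012960)∘(1524095,73584) = (1524095·4645731138049+429·73584·224298012960, 1524095·224298012960+73584·4645731138049) = (14161071197688057215,683702960124468816)
n=4: (14161071197688057215,683702960124468816)∘(1524095,73584) = (1524095·14161071197688057215+429·73584·683702960124468816, 1524095·683702960124468816+73584·14161071197688057215) = (43165635614076113391052801,2084056526021580302230080)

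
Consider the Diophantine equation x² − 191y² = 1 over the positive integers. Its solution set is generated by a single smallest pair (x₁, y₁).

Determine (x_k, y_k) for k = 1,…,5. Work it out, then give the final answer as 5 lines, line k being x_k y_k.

8994000 650783
161784071999999 11706284604000
2910171887135973018000 210572647456751349217
52348171905801720863712000001 3787780782452031563430792000
941638916241558444724564320044970000 68134600714746933190345629744650783

[13; 1,4,1,1,3,…,4,1,26] for √191; ℓ=16 ⇒ convergent index 15
a_0=13:  p_0=13·1+0=13,  q_0=13·0+1=1
a_1=1:  p_1=1·13+1=14,  q_1=1·1+0=1
…
a_4=1:  p_4=1·83+69=152,  q_4=1·6+5=11
…
a_6=2:  p_6=2·539+152=1230,  q_6=2·39+11=89
…
a_8=13:  p_8=13·2999+1230=40217,  q_8=13·217+89=2910
…
a_10=2:  p_10=2·83433+40217=207083,  q_10=2·6037+2910=14984
a_11=3:  p_11=3·207083+83433=704682,  q_11=3·14984+6037=50989
a_12=1:  p_12=1·704682+207083=911765,  q_12=1·50989+14984=65973
a_13=1:  p_13=1·911765+704682=1616447,  q_13=1·65973+50989=116962
a_14=4:  p_14=4·1616447+911765=7377553,  q_14=4·116962+65973=533821
a_15=1:  p_15=1·7377553+1616447=8994000,  q_15=1·533821+116962=650783
→ (8994000, 650783).  Check: 8994000²=80892036000000, 191·650783²=80892035999999, difference 1.
n=2: (8994000,650783)∘(8994000,650783) = (8994000·8994000+191·650783·650783, 8994000·650783+650783·8994000) = (161784071999999,11706284604000)
n=3: (161784071999999,11706284604000)∘(8994000,650783) = (8994000·161784071999999+191·650783·11706284604000, 8994000·11706284604000+650783·161784071999999) = (2910171887135973018000,210572647456751349217)
n=4: (2910171887135973018000,210572647456751349217)∘(8994000,650783) = (8994000·2910171887135973018000+191·650783·210572647456751349217, 8994000·210572647456751349217+650783·2910171887135973018000) = (52348171905801720863712000001,3787780782452031563430792000)
n=5: (52348171905801720863712000001,3787780782452031563430792000)∘(8994000,650783) = (8994000·52348171905801720863712000001+191·650783·3787780782452031563430792000, 8994000·3787780782452031563430792000+650783·52348171905801720863712000001) = (941638916241558444724564320044970000,68134600714746933190345629744650783)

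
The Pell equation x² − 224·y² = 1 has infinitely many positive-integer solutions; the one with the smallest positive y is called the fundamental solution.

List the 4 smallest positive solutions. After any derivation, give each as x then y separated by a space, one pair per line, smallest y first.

15 1
449 30
13455 899
403201 26940

√224 → a₀=14, period (1,28); ℓ=2 even so k=1
step 0: (14, 1)  from 14·(1,0) + (0,1)
step 1: (15, 1)  from 1·(14,1) + (1,0)
→ (15, 1).  Check: 15²=225, 224·1²=224, difference 1.
k=2:  x_2 = 15·15+224·1·1 = 449,  y_2 = 15·1+1·15 = 30
k=3:  x_3 = 15·449+224·1·30 = 13455,  y_3 = 15·30+1·449 = 899
k=4:  x_4 = 15·13455+224·1·899 = 403201,  y_4 = 15·899+1·13455 = 26940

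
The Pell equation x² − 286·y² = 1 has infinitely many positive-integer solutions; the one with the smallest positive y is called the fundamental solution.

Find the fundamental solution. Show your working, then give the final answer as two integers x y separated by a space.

√286 = [16; 1,10,3,3,2,3,3,10,1,32, …], period ℓ=10 (even) → k=9
a_0=16:  p_0=16·1+0=16,  q_0=16·0+1=1
…
a_2=10:  p_2=10·17+16=186,  q_2=10·1+1=11
a_3=3:  p_3=3·186+17=575,  q_3=3·11+1=34
…
a_5=2:  p_5=2·1911+575=4397,  q_5=2·113+34=260
…
a_7=3:  p_7=3·15102+4397=49703,  q_7=3·893+260=2939
a_8=10:  p_8=10·49703+15102=512132,  q_8=10·2939+893=30283
a_9=1:  p_9=1·512132+49703=561835,  q_9=1·30283+2939=33222
→ (561835, 33222).  Check: 561835²=315658567225, 286·33222²=315658567224, difference 1.

561835 33222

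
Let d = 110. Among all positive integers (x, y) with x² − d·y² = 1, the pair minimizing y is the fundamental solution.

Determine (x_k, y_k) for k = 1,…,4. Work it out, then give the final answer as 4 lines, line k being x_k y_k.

21 2
881 84
36981 3526
1552321 148008

√110 → a₀=10, period (2,20); ℓ=2 even so k=1
step 0: (10, 1)  from 10·(1,0) + (0,1)
step 1: (21, 2)  from 2·(10,1) + (1,0)
(x₁, y₁) = (21, 2);  21² − 110·2² = 1 ✓
(21+2√110)^2 = 881 + 84√110
(21+2√110)^3 = 36981 + 3526√110
(21+2√110)^4 = 1552321 + 148008√110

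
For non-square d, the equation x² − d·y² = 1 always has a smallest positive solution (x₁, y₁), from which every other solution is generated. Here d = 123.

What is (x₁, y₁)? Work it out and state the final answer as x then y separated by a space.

√123 = [11; 11,22, …], period ℓ=2 (even) → k=1
i=0: a=11 ⇒ p=11, q=1
i=1: a=11 ⇒ p=122, q=11
fundamental: x₁=122, y₁=11  (since 14884 − 123·121 = 1)

122 11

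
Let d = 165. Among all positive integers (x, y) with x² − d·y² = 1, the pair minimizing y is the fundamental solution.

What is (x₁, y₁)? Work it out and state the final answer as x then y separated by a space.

√165 = [12; 1,5,2,5,1,24, …], period ℓ=6 (even) → k=5
step 0: (12, 1)  from 12·(1,0) + (0,1)
step 1: (13, 1)  from 1·(12,1) + (1,0)
step 2: (77, 6)  from 5·(13,1) + (12,1)
…
step 4: (912, 71)  from 5·(167,13) + (77,6)
step 5: (1079, 84)  from 1·(912,71) + (167,13)
fundamental: x₁=1079, y₁=84  (since 1164241 − 165·7056 = 1)

1079 84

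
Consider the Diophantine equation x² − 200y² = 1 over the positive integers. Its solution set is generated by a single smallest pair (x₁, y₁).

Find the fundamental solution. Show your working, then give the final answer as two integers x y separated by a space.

√200 → a₀=14, period (7,28); ℓ=2 even so k=1
i=0: a=14 ⇒ p=14, q=1
i=1: a=7 ⇒ p=99, q=7
(x₁, y₁) = (99, 7);  99² − 200·7² = 1 ✓

99 7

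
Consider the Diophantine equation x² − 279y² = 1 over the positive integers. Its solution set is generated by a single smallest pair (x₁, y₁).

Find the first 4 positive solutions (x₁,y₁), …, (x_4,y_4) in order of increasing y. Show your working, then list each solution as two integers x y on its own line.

1520 91
4620799 276640
14047227440 840985509
42703566796801 2556595670720

√279 = [16; 1,2,2,1,2,2,1,32, …], period ℓ=8 (even) → k=7
k=0  a_k=16  p_k/q_k = 16/1
k=1  a_k=1  p_k/q_k = 17/1
…
k=3  a_k=2  p_k/q_k = 117/7
k=4  a_k=1  p_k/q_k = 167/10
…
k=6  a_k=2  p_k/q_k = 1069/64
k=7  a_k=1  p_k/q_k = 1520/91
→ (1520, 91).  Check: 1520²=2310400, 279·91²=2310399, difference 1.
k=2:  x_2 = 1520·1520+279·91·91 = 4620799,  y_2 = 1520·91+91·1520 = 276640
k=3:  x_3 = 1520·4620799+279·91·276640 = 14047227440,  y_3 = 1520·276640+91·4620799 = 840985509
k=4:  x_4 = 1520·14047227440+279·91·840985509 = 42703566796801,  y_4 = 1520·840985509+91·14047227440 = 2556595670720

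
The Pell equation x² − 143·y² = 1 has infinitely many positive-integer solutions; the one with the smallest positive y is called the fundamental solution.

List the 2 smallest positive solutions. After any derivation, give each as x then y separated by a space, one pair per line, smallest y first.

12 1
287 24

√143 = [11; 1,22, …], period ℓ=2 (even) → k=1
i=0: a=11 ⇒ p=11, q=1
i=1: a=1 ⇒ p=12, q=1
(x₁, y₁) = (12, 1);  12² − 143·1² = 1 ✓
(x_2, y_2) = (12·12 + 143·1·1, 12·1 + 1·12) = (287, 24)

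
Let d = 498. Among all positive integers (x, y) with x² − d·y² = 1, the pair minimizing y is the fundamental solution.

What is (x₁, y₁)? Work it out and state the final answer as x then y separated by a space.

179777 8056

√498 = [22; 3,6,22,6,3,44, …], period ℓ=6 (even) → k=5
i=0: a=22 ⇒ p=22, q=1
i=1: a=3 ⇒ p=67, q=3
…
i=3: a=22 ⇒ p=9395, q=421
i=4: a=6 ⇒ p=56794, q=2545
i=5: a=3 ⇒ p=179777, q=8056
(x₁, y₁) = (179777, 8056);  179777² − 498·8056² = 1 ✓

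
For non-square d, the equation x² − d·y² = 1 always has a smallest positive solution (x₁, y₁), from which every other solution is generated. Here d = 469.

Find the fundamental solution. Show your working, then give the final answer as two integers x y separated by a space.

137215 6336

√469 → a₀=21, period (1,1,1,10,6,10,1,1,1,42); ℓ=10 even so k=9
k=0  a_k=21  p_k/q_k = 21/1
k=1  a_k=1  p_k/q_k = 22/1
k=2  a_k=1  p_k/q_k = 43/2
k=3  a_k=1  p_k/q_k = 65/3
k=4  a_k=10  p_k/q_k = 693/32
k=5  a_k=6  p_k/q_k = 4223/195
k=6  a_k=10  p_k/q_k = 42923/1982
k=7  a_k=1  p_k/q_k = 47146/2177
k=8  a_k=1  p_k/q_k = 90069/4159
k=9  a_k=1  p_k/q_k = 137215/6336
→ (137215, 6336).  Check: 137215²=18827956225, 469·6336²=18827956224, difference 1.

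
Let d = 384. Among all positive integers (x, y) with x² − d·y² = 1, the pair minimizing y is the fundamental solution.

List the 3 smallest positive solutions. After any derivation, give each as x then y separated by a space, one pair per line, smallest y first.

d=384: √d = [19; 1,1,2,9,2,1,1,38] (ℓ=8, even), read p_7/q_7
i=0: a=19 ⇒ p=19, q=1
…
i=2: a=1 ⇒ p=39, q=2
…
i=6: a=1 ⇒ p=2861, q=146
i=7: a=1 ⇒ p=4801, q=245
(x₁, y₁) = (4801, 245);  4801² − 384·245² = 1 ✓
k=2:  x_2 = 4801·4801+384·245·245 = 46099201,  y_2 = 4801·245+245·4801 = 2352490
k=3:  x_3 = 4801·46099201+384·245·2352490 = 442644523201,  y_3 = 4801·2352490+245·46099201 = 22588608735

4801 245
46099201 2352490
442644523201 22588608735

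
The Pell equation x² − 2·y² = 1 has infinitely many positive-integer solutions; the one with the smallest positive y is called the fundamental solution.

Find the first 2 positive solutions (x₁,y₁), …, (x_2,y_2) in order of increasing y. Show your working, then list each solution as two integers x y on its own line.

3 2
17 12

√2 = [1; 2, …], period ℓ=1 (odd) → k=1
a_0=1:  p_0=1·1+0=1,  q_0=1·0+1=1
a_1=2:  p_1=2·1+1=3,  q_1=2·1+0=2
fundamental: x₁=3, y₁=2  (since 9 − 2·4 = 1)
n=2: (3,2)∘(3,2) = (3·3+2·2·2, 3·2+2·3) = (17,12)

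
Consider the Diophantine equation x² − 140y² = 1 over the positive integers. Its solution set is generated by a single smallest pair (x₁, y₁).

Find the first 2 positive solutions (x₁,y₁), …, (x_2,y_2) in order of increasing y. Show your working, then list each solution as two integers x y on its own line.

71 6
10081 852

d=140: √d = [11; 1,4,1,22] (ℓ=4, even), read p_3/q_3
i=0: a=11 ⇒ p=11, q=1
i=1: a=1 ⇒ p=12, q=1
i=2: a=4 ⇒ p=59, q=5
i=3: a=1 ⇒ p=71, q=6
→ (71, 6).  Check: 71²=5041, 140·6²=5040, difference 1.
k=2:  x_2 = 71·71+140·6·6 = 10081,  y_2 = 71·6+6·71 = 852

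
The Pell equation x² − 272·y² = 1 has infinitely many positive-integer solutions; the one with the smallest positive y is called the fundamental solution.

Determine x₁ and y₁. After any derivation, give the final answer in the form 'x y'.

√272 = [16; 2,32, …], period ℓ=2 (even) → k=1
a_0=16:  p_0=16·1+0=16,  q_0=16·0+1=1
a_1=2:  p_1=2·16+1=33,  q_1=2·1+0=2
fundamental: x₁=33, y₁=2  (since 1089 − 272·4 = 1)

33 2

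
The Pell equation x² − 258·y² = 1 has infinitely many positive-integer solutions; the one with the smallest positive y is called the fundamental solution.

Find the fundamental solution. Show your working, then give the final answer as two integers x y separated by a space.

257 16

[16; 16,32] for √258; ℓ=2 ⇒ convergent index 1
a_0=16:  p_0=16·1+0=16,  q_0=16·0+1=1
a_1=16:  p_1=16·16+1=257,  q_1=16·1+0=16
→ (257, 16).  Check: 257²=66049, 258·16²=66048, difference 1.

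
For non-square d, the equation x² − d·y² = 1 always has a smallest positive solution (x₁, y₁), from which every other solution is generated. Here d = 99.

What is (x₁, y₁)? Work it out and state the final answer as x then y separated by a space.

d=99: √d = [9; 1,18] (ℓ=2, even), read p_1/q_1
step 0: (9, 1)  from 9·(1,0) + (0,1)
step 1: (10, 1)  from 1·(9,1) + (1,0)
fundamental: x₁=10, y₁=1  (since 100 − 99·1 = 1)

10 1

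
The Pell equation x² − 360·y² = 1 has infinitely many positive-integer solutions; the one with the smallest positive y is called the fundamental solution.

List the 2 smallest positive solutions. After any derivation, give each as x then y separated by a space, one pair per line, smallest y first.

d=360: √d = [18; 1,36] (ℓ=2, even), read p_1/q_1
k=0  a_k=18  p_k/q_k = 18/1
k=1  a_k=1  p_k/q_k = 19/1
fundamental: x₁=19, y₁=1  (since 361 − 360·1 = 1)
n=2: (19,1)∘(19,1) = (19·19+360·1·1, 19·1+1·19) = (721,38)

19 1
721 38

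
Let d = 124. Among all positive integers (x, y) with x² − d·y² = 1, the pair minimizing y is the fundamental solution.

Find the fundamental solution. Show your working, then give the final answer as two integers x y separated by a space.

4620799 414960

√124 → a₀=11, period (7,2,1,1,1,…,2,7,22); ℓ=16 even so k=15
a_0=11:  p_0=11·1+0=11,  q_0=11·0+1=1
a_1=7:  p_1=7·11+1=78,  q_1=7·1+0=7
a_2=2:  p_2=2·78+11=167,  q_2=2·7+1=15
…
a_4=1:  p_4=1·245+167=412,  q_4=1·22+15=37
…
a_6=3:  p_6=3·657+412=2383,  q_6=3·59+37=214
a_7=1:  p_7=1·2383+657=3040,  q_7=1·214+59=273
…
a_10=3:  p_10=3·17583+14543=67292,  q_10=3·1579+1306=6043
…
a_14=2:  p_14=2·237042+152167=626251,  q_14=2·21287+13665=56239
a_15=7:  p_15=7·626251+237042=4620799,  q_15=7·56239+21287=414960
fundamental: x₁=4620799, y₁=414960  (since 21351783398401 − 124·172191801600 = 1)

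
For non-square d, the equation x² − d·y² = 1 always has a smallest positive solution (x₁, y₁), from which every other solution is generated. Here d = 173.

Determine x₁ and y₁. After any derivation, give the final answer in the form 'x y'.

[13; 6,1,1,6,26] for √173; ℓ=5 ⇒ convergent index 9
k=0  a_k=13  p_k/q_k = 13/1
k=1  a_k=6  p_k/q_k = 79/6
k=2  a_k=1  p_k/q_k = 92/7
…
k=6  a_k=6  p_k/q_k = 176552/13423
k=7  a_k=1  p_k/q_k = 205791/15646
k=8  a_k=1  p_k/q_k = 382343/29069
k=9  a_k=6  p_k/q_k = 2499849/190060
(x₁, y₁) = (2499849, 190060);  2499849² − 173·190060² = 1 ✓

2499849 190060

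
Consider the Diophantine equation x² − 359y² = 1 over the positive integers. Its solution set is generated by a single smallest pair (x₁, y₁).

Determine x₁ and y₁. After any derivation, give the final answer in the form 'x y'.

360 19

d=359: √d = [18; 1,17,1,36] (ℓ=4, even), read p_3/q_3
a_0=18:  p_0=18·1+0=18,  q_0=18·0+1=1
…
a_2=17:  p_2=17·19+18=341,  q_2=17·1+1=18
a_3=1:  p_3=1·341+19=360,  q_3=1·18+1=19
(x₁, y₁) = (360, 19);  360² − 359·19² = 1 ✓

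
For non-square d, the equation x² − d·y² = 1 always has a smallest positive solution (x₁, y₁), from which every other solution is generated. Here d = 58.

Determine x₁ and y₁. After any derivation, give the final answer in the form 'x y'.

√58 → a₀=7, period (1,1,1,1,1,1,14); ℓ=7 odd so k=13
k=0  a_k=7  p_k/q_k = 7/1
k=1  a_k=1  p_k/q_k = 8/1
…
k=3  a_k=1  p_k/q_k = 23/3
…
k=5  a_k=1  p_k/q_k = 61/8
k=6  a_k=1  p_k/q_k = 99/13
k=7  a_k=14  p_k/q_k = 1447/190
k=8  a_k=1  p_k/q_k = 1546/203
k=9  a_k=1  p_k/q_k = 2993/393
k=10  a_k=1  p_k/q_k = 4539/596
k=11  a_k=1  p_k/q_k = 7532/989
k=12  a_k=1  p_k/q_k = 12071/1585
k=13  a_k=1  p_k/q_k = 19603/2574
(x₁, y₁) = (19603, 2574);  19603² − 58·2574² = 1 ✓

19603 2574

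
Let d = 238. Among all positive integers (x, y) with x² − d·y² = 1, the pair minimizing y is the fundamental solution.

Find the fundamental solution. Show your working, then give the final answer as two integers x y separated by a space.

11663 756

[15; 2,2,1,14,1,2,2,30] for √238; ℓ=8 ⇒ convergent index 7
step 0: (15, 1)  from 15·(1,0) + (0,1)
step 1: (31, 2)  from 2·(15,1) + (1,0)
step 2: (77, 5)  from 2·(31,2) + (15,1)
step 3: (108, 7)  from 1·(77,5) + (31,2)
step 4: (1589, 103)  from 14·(108,7) + (77,5)
step 5: (1697, 110)  from 1·(1589,103) + (108,7)
step 6: (4983, 323)  from 2·(1697,110) + (1589,103)
step 7: (11663, 756)  from 2·(4983,323) + (1697,110)
→ (11663, 756).  Check: 11663²=136025569, 238·756²=136025568, difference 1.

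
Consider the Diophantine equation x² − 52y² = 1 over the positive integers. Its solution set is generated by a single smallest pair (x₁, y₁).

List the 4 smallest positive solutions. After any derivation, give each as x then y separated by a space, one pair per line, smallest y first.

649 90
842401 116820
1093435849 151632270
1419278889601 196818569640

d=52: √d = [7; 4,1,2,1,4,14] (ℓ=6, even), read p_5/q_5
a_0=7:  p_0=7·1+0=7,  q_0=7·0+1=1
…
a_2=1:  p_2=1·29+7=36,  q_2=1·4+1=5
a_3=2:  p_3=2·36+29=101,  q_3=2·5+4=14
a_4=1:  p_4=1·101+36=137,  q_4=1·14+5=19
a_5=4:  p_5=4·137+101=649,  q_5=4·19+14=90
→ (649, 90).  Check: 649²=421201, 52·90²=421200, difference 1.
(649+90√52)^2 = 842401 + 116820√52
(649+90√52)^3 = 1093435849 + 151632270√52
(649+90√52)^4 = 1419278889601 + 196818569640√52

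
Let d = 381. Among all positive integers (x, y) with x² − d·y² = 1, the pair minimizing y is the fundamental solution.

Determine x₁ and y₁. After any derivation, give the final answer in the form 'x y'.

√381 = [19; 1,1,12,1,1,38, …], period ℓ=6 (even) → k=5
k=0  a_k=19  p_k/q_k = 19/1
…
k=3  a_k=12  p_k/q_k = 488/25
k=4  a_k=1  p_k/q_k = 527/27
k=5  a_k=1  p_k/q_k = 1015/52
fundamental: x₁=1015, y₁=52  (since 1030225 − 381·2704 = 1)

1015 52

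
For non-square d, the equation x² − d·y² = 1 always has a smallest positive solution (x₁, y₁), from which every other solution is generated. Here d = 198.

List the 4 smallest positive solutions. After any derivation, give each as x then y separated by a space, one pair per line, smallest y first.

197 14
77617 5516
30580901 2173290
12048797377 856270744

[14; 14,28] for √198; ℓ=2 ⇒ convergent index 1
k=0  a_k=14  p_k/q_k = 14/1
k=1  a_k=14  p_k/q_k = 197/14
(x₁, y₁) = (197, 14);  197² − 198·14² = 1 ✓
n=2: (197,14)∘(197,14) = (197·197+198·14·14, 197·14+14·197) = (77617,5516)
n=3: (77617,5516)∘(197,14) = (197·77617+198·14·5516, 197·5516+14·77617) = (30580901,2173290)
n=4: (30580901,2173290)∘(197,14) = (197·30580901+198·14·2173290, 197·2173290+14·30580901) = (12048797377,856270744)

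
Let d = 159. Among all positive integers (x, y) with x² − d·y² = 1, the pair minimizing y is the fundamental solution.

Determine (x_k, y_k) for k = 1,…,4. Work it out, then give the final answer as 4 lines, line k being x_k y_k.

1324 105
3505951 278040
9283756924 736249815
24583384828801 1949589232080

√159 = [12; 1,1,1,1,3,1,1,1,1,24, …], period ℓ=10 (even) → k=9
i=0: a=12 ⇒ p=12, q=1
i=1: a=1 ⇒ p=13, q=1
i=2: a=1 ⇒ p=25, q=2
i=3: a=1 ⇒ p=38, q=3
i=4: a=1 ⇒ p=63, q=5
…
i=8: a=1 ⇒ p=807, q=64
i=9: a=1 ⇒ p=1324, q=105
→ (1324, 105).  Check: 1324²=1752976, 159·105²=1752975, difference 1.
n=2: (1324,105)∘(1324,105) = (1324·1324+159·105·105, 1324·105+105·1324) = (3505951,278040)
n=3: (3505951,278040)∘(1324,105) = (1324·3505951+159·105·278040, 1324·278040+105·3505951) = (9283756924,736249815)
n=4: (9283756924,736249815)∘(1324,105) = (1324·9283756924+159·105·736249815, 1324·736249815+105·9283756924) = (24583384828801,1949589232080)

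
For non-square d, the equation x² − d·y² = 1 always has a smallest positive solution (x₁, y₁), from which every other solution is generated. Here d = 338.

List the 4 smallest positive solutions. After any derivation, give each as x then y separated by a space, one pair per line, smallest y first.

√338 = [18; 2,1,1,2,36, …], period ℓ=5 (odd) → k=9
a_0=18:  p_0=18·1+0=18,  q_0=18·0+1=1
a_1=2:  p_1=2·18+1=37,  q_1=2·1+0=2
a_2=1:  p_2=1·37+18=55,  q_2=1·2+1=3
a_3=1:  p_3=1·55+37=92,  q_3=1·3+2=5
a_4=2:  p_4=2·92+55=239,  q_4=2·5+3=13
…
a_6=2:  p_6=2·8696+239=17631,  q_6=2·473+13=959
a_7=1:  p_7=1·17631+8696=26327,  q_7=1·959+473=1432
a_8=1:  p_8=1·26327+17631=43958,  q_8=1·1432+959=2391
a_9=2:  p_9=2·43958+26327=114243,  q_9=2·2391+1432=6214
fundamental: x₁=114243, y₁=6214  (since 13051463049 − 338·38613796 = 1)
n=2: (114243,6214)∘(114243,6214) = (114243·114243+338·6214·6214, 114243·6214+6214·114243) = (26102926097,1419812004)
n=3: (26102926097,1419812004)∘(114243,6214) = (114243·26102926097+338·6214·1419812004, 114243·1419812004+6214·26102926097) = (5964153172084899,324407165539730)
n=4: (5964153172084899,324407165539730)∘(114243,6214) = (114243·5964153172084899+338·6214·324407165539730, 114243·324407165539730+6214·5964153172084899) = (1362725501650887306817,74122495624090936776)

114243 6214
26102926097 1419812004
5964153172084899 324407165539730
1362725501650887306817 74122495624090936776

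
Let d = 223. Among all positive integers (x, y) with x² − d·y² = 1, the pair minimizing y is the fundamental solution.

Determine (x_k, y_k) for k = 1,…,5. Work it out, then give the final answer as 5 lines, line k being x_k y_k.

√223 → a₀=14, period (1,13,1,28); ℓ=4 even so k=3
i=0: a=14 ⇒ p=14, q=1
…
i=2: a=13 ⇒ p=209, q=14
i=3: a=1 ⇒ p=224, q=15
→ (224, 15).  Check: 224²=50176, 223·15²=50175, difference 1.
k=2:  x_2 = 224·224+223·15·15 = 100351,  y_2 = 224·15+15·224 = 6720
k=3:  x_3 = 224·100351+223·15·6720 = 44957024,  y_3 = 224·6720+15·100351 = 3010545
k=4:  x_4 = 224·44957024+223·15·3010545 = 20140646401,  y_4 = 224·3010545+15·44957024 = 1348717440
k=5:  x_5 = 224·20140646401+223·15·1348717440 = 9022964630624,  y_5 = 224·1348717440+15·20140646401 = 604222402575

224 15
100351 6720
44957024 3010545
20140646401 1348717440
9022964630624 604222402575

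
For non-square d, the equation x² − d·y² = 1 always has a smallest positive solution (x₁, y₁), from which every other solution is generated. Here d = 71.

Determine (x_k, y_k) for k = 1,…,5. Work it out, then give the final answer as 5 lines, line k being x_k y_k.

√71 = [8; 2,2,1,7,1,2,2,16, …], period ℓ=8 (even) → k=7
k=0  a_k=8  p_k/q_k = 8/1
…
k=6  a_k=2  p_k/q_k = 1483/176
k=7  a_k=2  p_k/q_k = 3480/413
fundamental: x₁=3480, y₁=413  (since 12110400 − 71·170569 = 1)
(x_2, y_2) = (3480·3480 + 71·413·413, 3480·413 + 413·3480) = (24220799, 2874480)
(x_3, y_3) = (3480·24220799 + 71·413·2874480, 3480·2874480 + 413·24220799) = (168576757560, 20006380387)
(x_4, y_4) = (3480·168576757560 + 71·413·20006380387, 3480·20006380387 + 413·168576757560) = (1173294208396801, 139244404619040)
(x_5, y_5) = (3480·1173294208396801 + 71·413·139244404619040, 3480·139244404619040 + 413·1173294208396801) = (8166127521864977400, 969141036142138013)

3480 413
24220799 2874480
168576757560 20006380387
1173294208396801 139244404619040
8166127521864977400 969141036142138013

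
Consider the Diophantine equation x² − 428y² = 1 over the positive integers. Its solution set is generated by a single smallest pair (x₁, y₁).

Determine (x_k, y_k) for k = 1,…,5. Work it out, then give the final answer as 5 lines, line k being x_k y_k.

[20; 1,2,4,1,5,10,5,1,4,2,1,40] for √428; ℓ=12 ⇒ convergent index 11
a_0=20:  p_0=20·1+0=20,  q_0=20·0+1=1
…
a_3=4:  p_3=4·62+21=269,  q_3=4·3+1=13
a_4=1:  p_4=1·269+62=331,  q_4=1·13+3=16
…
a_9=4:  p_9=4·119350+99779=577179,  q_9=4·5769+4823=27899
a_10=2:  p_10=2·577179+119350=1273708,  q_10=2·27899+5769=61567
a_11=1:  p_11=1·1273708+577179=1850887,  q_11=1·61567+27899=89466
→ (1850887, 89466).  Check: 1850887²=3425782686769, 428·89466²=3425782686768, difference 1.
(1850887+89466√428)^2 = 6851565373537 + 331182912684√428
(1850887+89466√428)^3 = 25362946559057703751 + 1225964295417811950√428
(1850887+89466√428)^4 = 93887896135702420679780737 + 4538242753705644230486616√428
(1850887+89466√428)^5 = 347551772829818329662915600223687 + 16799549031354731501369944644834√428

1850887 89466
6851565373537 331182912684
25362946559057703751 1225964295417811950
93887896135702420679780737 4538242753705644230486616
347551772829818329662915600223687 16799549031354731501369944644834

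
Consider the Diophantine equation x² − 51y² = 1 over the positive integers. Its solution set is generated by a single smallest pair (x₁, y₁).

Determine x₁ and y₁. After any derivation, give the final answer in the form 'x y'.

50 7

√51 = [7; 7,14, …], period ℓ=2 (even) → k=1
a_0=7:  p_0=7·1+0=7,  q_0=7·0+1=1
a_1=7:  p_1=7·7+1=50,  q_1=7·1+0=7
(x₁, y₁) = (50, 7);  50² − 51·7² = 1 ✓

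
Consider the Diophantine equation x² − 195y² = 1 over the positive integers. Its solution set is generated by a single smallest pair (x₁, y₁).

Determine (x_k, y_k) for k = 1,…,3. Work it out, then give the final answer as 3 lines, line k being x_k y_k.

[13; 1,26] for √195; ℓ=2 ⇒ convergent index 1
i=0: a=13 ⇒ p=13, q=1
i=1: a=1 ⇒ p=14, q=1
→ (14, 1).  Check: 14²=196, 195·1²=195, difference 1.
(14+1√195)^2 = 391 + 28√195
(14+1√195)^3 = 10934 + 783√195

14 1
391 28
10934 783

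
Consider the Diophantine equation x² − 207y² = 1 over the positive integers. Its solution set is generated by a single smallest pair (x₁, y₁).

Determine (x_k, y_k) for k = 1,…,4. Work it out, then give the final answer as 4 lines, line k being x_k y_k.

d=207: √d = [14; 2,1,1,2,1,1,2,28] (ℓ=8, even), read p_7/q_7
a_0=14:  p_0=14·1+0=14,  q_0=14·0+1=1
…
a_2=1:  p_2=1·29+14=43,  q_2=1·2+1=3
a_3=1:  p_3=1·43+29=72,  q_3=1·3+2=5
…
a_5=1:  p_5=1·187+72=259,  q_5=1·13+5=18
a_6=1:  p_6=1·259+187=446,  q_6=1·18+13=31
a_7=2:  p_7=2·446+259=1151,  q_7=2·31+18=80
(x₁, y₁) = (1151, 80);  1151² − 207·80² = 1 ✓
k=2:  x_2 = 1151·1151+207·80·80 = 2649601,  y_2 = 1151·80+80·1151 = 184160
k=3:  x_3 = 1151·2649601+207·80·184160 = 6099380351,  y_3 = 1151·184160+80·2649601 = 423936240
k=4:  x_4 = 1151·6099380351+207·80·423936240 = 14040770918401,  y_4 = 1151·423936240+80·6099380351 = 975901040320

1151 80
2649601 184160
6099380351 423936240
14040770918401 975901040320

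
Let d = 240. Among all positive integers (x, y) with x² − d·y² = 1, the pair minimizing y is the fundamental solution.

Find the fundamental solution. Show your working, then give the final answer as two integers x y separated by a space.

√240 → a₀=15, period (2,30); ℓ=2 even so k=1
step 0: (15, 1)  from 15·(1,0) + (0,1)
step 1: (31, 2)  from 2·(15,1) + (1,0)
→ (31, 2).  Check: 31²=961, 240·2²=960, difference 1.

31 2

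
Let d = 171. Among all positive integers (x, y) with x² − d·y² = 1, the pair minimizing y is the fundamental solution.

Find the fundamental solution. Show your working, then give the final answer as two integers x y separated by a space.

170 13

d=171: √d = [13; 13,26] (ℓ=2, even), read p_1/q_1
i=0: a=13 ⇒ p=13, q=1
i=1: a=13 ⇒ p=170, q=13
→ (170, 13).  Check: 170²=28900, 171·13²=28899, difference 1.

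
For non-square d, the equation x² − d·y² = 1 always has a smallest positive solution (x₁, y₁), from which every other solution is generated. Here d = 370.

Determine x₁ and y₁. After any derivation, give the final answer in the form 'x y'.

d=370: √d = [19; 4,4,38] (ℓ=3, odd), read p_5/q_5
a_0=19:  p_0=19·1+0=19,  q_0=19·0+1=1
a_1=4:  p_1=4·19+1=77,  q_1=4·1+0=4
…
a_4=4:  p_4=4·12503+327=50339,  q_4=4·650+17=2617
a_5=4:  p_5=4·50339+12503=213859,  q_5=4·2617+650=11118
fundamental: x₁=213859, y₁=11118  (since 45735671881 − 370·123609924 = 1)

213859 11118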